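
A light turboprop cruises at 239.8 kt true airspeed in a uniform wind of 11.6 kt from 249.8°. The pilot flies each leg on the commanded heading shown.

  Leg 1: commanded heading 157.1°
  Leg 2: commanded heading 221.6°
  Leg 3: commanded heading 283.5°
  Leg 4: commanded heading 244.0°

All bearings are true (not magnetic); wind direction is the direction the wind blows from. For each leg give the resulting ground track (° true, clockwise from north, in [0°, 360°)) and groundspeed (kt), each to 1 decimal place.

Leg 1: track=154.3°, groundspeed=240.6 kt
Leg 2: track=220.2°, groundspeed=229.6 kt
Leg 3: track=285.1°, groundspeed=230.2 kt
Leg 4: track=243.7°, groundspeed=228.3 kt

Leg 1: heading 157.1°; drift -2.8° → track 154.3°, groundspeed 240.6 kt
Leg 2: heading 221.6°; drift -1.4° → track 220.2°, groundspeed 229.6 kt
Leg 3: heading 283.5°; drift +1.6° → track 285.1°, groundspeed 230.2 kt
Leg 4: heading 244.0°; drift -0.3° → track 243.7°, groundspeed 228.3 kt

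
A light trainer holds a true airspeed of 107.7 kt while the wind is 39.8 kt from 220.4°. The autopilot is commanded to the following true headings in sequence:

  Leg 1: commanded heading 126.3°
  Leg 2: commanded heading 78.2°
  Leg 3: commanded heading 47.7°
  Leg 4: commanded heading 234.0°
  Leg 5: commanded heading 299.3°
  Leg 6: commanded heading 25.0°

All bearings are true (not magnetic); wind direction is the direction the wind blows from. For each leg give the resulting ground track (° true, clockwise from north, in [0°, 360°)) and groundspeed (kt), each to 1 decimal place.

Leg 1: track=106.5°, groundspeed=117.5 kt
Leg 2: track=68.3°, groundspeed=141.3 kt
Leg 3: track=45.7°, groundspeed=147.3 kt
Leg 4: track=241.7°, groundspeed=69.6 kt
Leg 5: track=320.6°, groundspeed=107.4 kt
Leg 6: track=29.1°, groundspeed=146.5 kt

Leg 1: heading 126.3°; drift -19.8° → track 106.5°, groundspeed 117.5 kt
Leg 2: heading 78.2°; drift -9.9° → track 68.3°, groundspeed 141.3 kt
Leg 3: heading 47.7°; drift -2.0° → track 45.7°, groundspeed 147.3 kt
Leg 4: heading 234.0°; drift +7.7° → track 241.7°, groundspeed 69.6 kt
Leg 5: heading 299.3°; drift +21.3° → track 320.6°, groundspeed 107.4 kt
Leg 6: heading 25.0°; drift +4.1° → track 29.1°, groundspeed 146.5 kt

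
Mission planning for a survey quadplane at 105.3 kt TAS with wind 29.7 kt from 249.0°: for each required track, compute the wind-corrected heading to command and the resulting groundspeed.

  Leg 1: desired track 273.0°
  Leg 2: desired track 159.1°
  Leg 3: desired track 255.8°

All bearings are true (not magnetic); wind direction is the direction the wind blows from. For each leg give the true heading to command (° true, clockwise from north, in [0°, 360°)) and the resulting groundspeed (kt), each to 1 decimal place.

Leg 1: heading=266.4°, groundspeed=77.5 kt
Leg 2: heading=175.5°, groundspeed=101.0 kt
Leg 3: heading=253.9°, groundspeed=75.8 kt

Leg 1: desired track 273.0°; wind correction -6.6° → command heading 266.4°, groundspeed 77.5 kt
Leg 2: desired track 159.1°; wind correction +16.4° → command heading 175.5°, groundspeed 101.0 kt
Leg 3: desired track 255.8°; wind correction -1.9° → command heading 253.9°, groundspeed 75.8 kt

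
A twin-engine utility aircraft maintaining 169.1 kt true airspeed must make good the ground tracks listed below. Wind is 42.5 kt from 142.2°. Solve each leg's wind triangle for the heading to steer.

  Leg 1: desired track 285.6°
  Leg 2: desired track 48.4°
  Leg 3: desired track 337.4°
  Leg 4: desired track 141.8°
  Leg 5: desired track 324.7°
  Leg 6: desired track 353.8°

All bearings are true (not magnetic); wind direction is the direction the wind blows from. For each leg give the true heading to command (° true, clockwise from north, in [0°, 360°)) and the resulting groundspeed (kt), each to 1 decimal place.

Leg 1: desired track 285.6°; wind correction -8.6° → command heading 277.0°, groundspeed 201.3 kt
Leg 2: desired track 48.4°; wind correction +14.5° → command heading 62.9°, groundspeed 166.5 kt
Leg 3: desired track 337.4°; wind correction +3.8° → command heading 341.2°, groundspeed 209.7 kt
Leg 4: desired track 141.8°; wind correction +0.1° → command heading 141.9°, groundspeed 126.6 kt
Leg 5: desired track 324.7°; wind correction +0.6° → command heading 325.3°, groundspeed 211.5 kt
Leg 6: desired track 353.8°; wind correction +7.6° → command heading 1.4°, groundspeed 203.8 kt

Leg 1: heading=277.0°, groundspeed=201.3 kt
Leg 2: heading=62.9°, groundspeed=166.5 kt
Leg 3: heading=341.2°, groundspeed=209.7 kt
Leg 4: heading=141.9°, groundspeed=126.6 kt
Leg 5: heading=325.3°, groundspeed=211.5 kt
Leg 6: heading=1.4°, groundspeed=203.8 kt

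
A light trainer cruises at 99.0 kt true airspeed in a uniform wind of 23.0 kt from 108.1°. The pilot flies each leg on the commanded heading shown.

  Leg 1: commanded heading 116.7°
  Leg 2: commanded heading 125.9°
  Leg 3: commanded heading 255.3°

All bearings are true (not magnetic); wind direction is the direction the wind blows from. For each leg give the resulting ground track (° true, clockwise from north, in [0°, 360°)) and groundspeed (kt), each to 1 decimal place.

Leg 1: heading 116.7°; drift +2.6° → track 119.3°, groundspeed 76.3 kt
Leg 2: heading 125.9°; drift +5.2° → track 131.1°, groundspeed 77.4 kt
Leg 3: heading 255.3°; drift +6.0° → track 261.3°, groundspeed 119.0 kt

Leg 1: track=119.3°, groundspeed=76.3 kt
Leg 2: track=131.1°, groundspeed=77.4 kt
Leg 3: track=261.3°, groundspeed=119.0 kt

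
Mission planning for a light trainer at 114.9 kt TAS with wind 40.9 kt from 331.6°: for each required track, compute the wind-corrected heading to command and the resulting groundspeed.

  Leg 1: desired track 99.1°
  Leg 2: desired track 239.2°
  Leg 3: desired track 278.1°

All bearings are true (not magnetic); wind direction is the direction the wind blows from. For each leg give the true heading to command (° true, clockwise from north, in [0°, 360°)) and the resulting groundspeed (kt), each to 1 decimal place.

Leg 1: heading=82.7°, groundspeed=135.1 kt
Leg 2: heading=260.0°, groundspeed=109.1 kt
Leg 3: heading=294.7°, groundspeed=85.8 kt

Leg 1: desired track 99.1°; wind correction -16.4° → command heading 82.7°, groundspeed 135.1 kt
Leg 2: desired track 239.2°; wind correction +20.8° → command heading 260.0°, groundspeed 109.1 kt
Leg 3: desired track 278.1°; wind correction +16.6° → command heading 294.7°, groundspeed 85.8 kt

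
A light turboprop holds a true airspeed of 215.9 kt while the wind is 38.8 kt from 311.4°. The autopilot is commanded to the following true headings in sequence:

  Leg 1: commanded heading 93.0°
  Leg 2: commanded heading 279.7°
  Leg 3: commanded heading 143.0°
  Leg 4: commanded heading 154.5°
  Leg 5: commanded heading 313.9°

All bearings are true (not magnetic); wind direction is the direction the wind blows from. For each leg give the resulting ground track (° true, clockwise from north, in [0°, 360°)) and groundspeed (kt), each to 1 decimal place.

Leg 1: heading 93.0°; drift +5.6° → track 98.6°, groundspeed 247.5 kt
Leg 2: heading 279.7°; drift -6.4° → track 273.3°, groundspeed 184.0 kt
Leg 3: heading 143.0°; drift -1.8° → track 141.2°, groundspeed 254.0 kt
Leg 4: heading 154.5°; drift -3.5° → track 151.0°, groundspeed 252.0 kt
Leg 5: heading 313.9°; drift +0.5° → track 314.4°, groundspeed 177.1 kt

Leg 1: track=98.6°, groundspeed=247.5 kt
Leg 2: track=273.3°, groundspeed=184.0 kt
Leg 3: track=141.2°, groundspeed=254.0 kt
Leg 4: track=151.0°, groundspeed=252.0 kt
Leg 5: track=314.4°, groundspeed=177.1 kt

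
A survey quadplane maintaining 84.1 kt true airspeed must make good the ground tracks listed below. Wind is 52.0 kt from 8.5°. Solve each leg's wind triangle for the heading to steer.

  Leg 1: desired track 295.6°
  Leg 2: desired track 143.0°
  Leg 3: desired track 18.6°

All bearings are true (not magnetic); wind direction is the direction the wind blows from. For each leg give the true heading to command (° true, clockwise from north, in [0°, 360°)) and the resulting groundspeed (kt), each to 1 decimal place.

Leg 1: heading=331.8°, groundspeed=52.6 kt
Leg 2: heading=116.8°, groundspeed=111.9 kt
Leg 3: heading=12.4°, groundspeed=32.4 kt

Leg 1: desired track 295.6°; wind correction +36.2° → command heading 331.8°, groundspeed 52.6 kt
Leg 2: desired track 143.0°; wind correction -26.2° → command heading 116.8°, groundspeed 111.9 kt
Leg 3: desired track 18.6°; wind correction -6.2° → command heading 12.4°, groundspeed 32.4 kt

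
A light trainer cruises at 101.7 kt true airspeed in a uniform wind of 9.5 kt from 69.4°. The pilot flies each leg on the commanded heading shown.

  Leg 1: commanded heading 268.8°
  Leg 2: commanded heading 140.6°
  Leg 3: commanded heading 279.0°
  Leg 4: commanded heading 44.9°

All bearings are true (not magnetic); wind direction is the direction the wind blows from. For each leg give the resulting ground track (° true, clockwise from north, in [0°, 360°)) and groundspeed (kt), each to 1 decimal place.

Leg 1: track=267.2°, groundspeed=110.7 kt
Leg 2: track=145.8°, groundspeed=99.0 kt
Leg 3: track=276.6°, groundspeed=110.1 kt
Leg 4: track=42.5°, groundspeed=93.1 kt

Leg 1: heading 268.8°; drift -1.6° → track 267.2°, groundspeed 110.7 kt
Leg 2: heading 140.6°; drift +5.2° → track 145.8°, groundspeed 99.0 kt
Leg 3: heading 279.0°; drift -2.4° → track 276.6°, groundspeed 110.1 kt
Leg 4: heading 44.9°; drift -2.4° → track 42.5°, groundspeed 93.1 kt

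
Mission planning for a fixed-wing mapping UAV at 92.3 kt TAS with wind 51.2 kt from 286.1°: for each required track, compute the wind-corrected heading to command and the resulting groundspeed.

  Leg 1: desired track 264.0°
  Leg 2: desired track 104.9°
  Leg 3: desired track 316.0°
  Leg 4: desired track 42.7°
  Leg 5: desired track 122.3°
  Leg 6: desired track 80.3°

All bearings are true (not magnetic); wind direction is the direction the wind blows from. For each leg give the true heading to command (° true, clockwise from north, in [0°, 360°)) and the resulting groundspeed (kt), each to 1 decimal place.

Leg 1: heading=276.0°, groundspeed=42.8 kt
Leg 2: heading=104.2°, groundspeed=143.5 kt
Leg 3: heading=299.9°, groundspeed=44.3 kt
Leg 4: heading=13.0°, groundspeed=103.1 kt
Leg 5: heading=131.2°, groundspeed=140.4 kt
Leg 6: heading=66.3°, groundspeed=135.7 kt

Leg 1: desired track 264.0°; wind correction +12.0° → command heading 276.0°, groundspeed 42.8 kt
Leg 2: desired track 104.9°; wind correction -0.7° → command heading 104.2°, groundspeed 143.5 kt
Leg 3: desired track 316.0°; wind correction -16.1° → command heading 299.9°, groundspeed 44.3 kt
Leg 4: desired track 42.7°; wind correction -29.7° → command heading 13.0°, groundspeed 103.1 kt
Leg 5: desired track 122.3°; wind correction +8.9° → command heading 131.2°, groundspeed 140.4 kt
Leg 6: desired track 80.3°; wind correction -14.0° → command heading 66.3°, groundspeed 135.7 kt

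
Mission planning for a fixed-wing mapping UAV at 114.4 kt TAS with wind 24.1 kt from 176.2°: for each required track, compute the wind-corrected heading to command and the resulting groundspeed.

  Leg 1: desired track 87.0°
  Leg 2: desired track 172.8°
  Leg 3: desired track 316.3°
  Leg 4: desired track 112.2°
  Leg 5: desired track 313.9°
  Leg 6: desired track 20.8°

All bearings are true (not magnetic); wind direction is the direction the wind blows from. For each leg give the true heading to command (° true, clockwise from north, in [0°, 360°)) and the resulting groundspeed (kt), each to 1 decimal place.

Leg 1: heading=99.2°, groundspeed=111.5 kt
Leg 2: heading=173.5°, groundspeed=90.3 kt
Leg 3: heading=308.5°, groundspeed=131.8 kt
Leg 4: heading=123.1°, groundspeed=101.8 kt
Leg 5: heading=305.7°, groundspeed=131.1 kt
Leg 6: heading=25.8°, groundspeed=135.9 kt

Leg 1: desired track 87.0°; wind correction +12.2° → command heading 99.2°, groundspeed 111.5 kt
Leg 2: desired track 172.8°; wind correction +0.7° → command heading 173.5°, groundspeed 90.3 kt
Leg 3: desired track 316.3°; wind correction -7.8° → command heading 308.5°, groundspeed 131.8 kt
Leg 4: desired track 112.2°; wind correction +10.9° → command heading 123.1°, groundspeed 101.8 kt
Leg 5: desired track 313.9°; wind correction -8.2° → command heading 305.7°, groundspeed 131.1 kt
Leg 6: desired track 20.8°; wind correction +5.0° → command heading 25.8°, groundspeed 135.9 kt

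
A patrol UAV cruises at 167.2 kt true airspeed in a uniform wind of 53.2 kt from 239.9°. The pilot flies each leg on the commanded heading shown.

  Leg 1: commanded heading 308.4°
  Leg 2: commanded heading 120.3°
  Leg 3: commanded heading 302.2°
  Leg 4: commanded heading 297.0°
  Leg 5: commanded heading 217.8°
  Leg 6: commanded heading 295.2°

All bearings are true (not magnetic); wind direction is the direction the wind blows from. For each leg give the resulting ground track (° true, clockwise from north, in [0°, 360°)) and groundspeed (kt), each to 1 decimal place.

Leg 1: heading 308.4°; drift +18.5° → track 326.9°, groundspeed 155.8 kt
Leg 2: heading 120.3°; drift -13.4° → track 106.9°, groundspeed 198.9 kt
Leg 3: heading 302.2°; drift +18.3° → track 320.5°, groundspeed 150.1 kt
Leg 4: heading 297.0°; drift +17.9° → track 314.9°, groundspeed 145.3 kt
Leg 5: heading 217.8°; drift -9.6° → track 208.2°, groundspeed 119.6 kt
Leg 6: heading 295.2°; drift +17.7° → track 312.9°, groundspeed 143.7 kt

Leg 1: track=326.9°, groundspeed=155.8 kt
Leg 2: track=106.9°, groundspeed=198.9 kt
Leg 3: track=320.5°, groundspeed=150.1 kt
Leg 4: track=314.9°, groundspeed=145.3 kt
Leg 5: track=208.2°, groundspeed=119.6 kt
Leg 6: track=312.9°, groundspeed=143.7 kt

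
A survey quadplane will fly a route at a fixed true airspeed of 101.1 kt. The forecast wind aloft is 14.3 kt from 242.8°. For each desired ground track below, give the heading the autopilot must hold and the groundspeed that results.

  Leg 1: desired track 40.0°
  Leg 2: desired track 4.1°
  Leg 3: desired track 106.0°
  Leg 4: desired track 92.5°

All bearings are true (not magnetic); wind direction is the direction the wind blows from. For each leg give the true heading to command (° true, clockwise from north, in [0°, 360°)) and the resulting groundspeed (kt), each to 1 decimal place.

Leg 1: desired track 40.0°; wind correction -3.1° → command heading 36.9°, groundspeed 114.1 kt
Leg 2: desired track 4.1°; wind correction -6.9° → command heading 357.2°, groundspeed 107.8 kt
Leg 3: desired track 106.0°; wind correction +5.6° → command heading 111.6°, groundspeed 111.0 kt
Leg 4: desired track 92.5°; wind correction +4.0° → command heading 96.5°, groundspeed 113.3 kt

Leg 1: heading=36.9°, groundspeed=114.1 kt
Leg 2: heading=357.2°, groundspeed=107.8 kt
Leg 3: heading=111.6°, groundspeed=111.0 kt
Leg 4: heading=96.5°, groundspeed=113.3 kt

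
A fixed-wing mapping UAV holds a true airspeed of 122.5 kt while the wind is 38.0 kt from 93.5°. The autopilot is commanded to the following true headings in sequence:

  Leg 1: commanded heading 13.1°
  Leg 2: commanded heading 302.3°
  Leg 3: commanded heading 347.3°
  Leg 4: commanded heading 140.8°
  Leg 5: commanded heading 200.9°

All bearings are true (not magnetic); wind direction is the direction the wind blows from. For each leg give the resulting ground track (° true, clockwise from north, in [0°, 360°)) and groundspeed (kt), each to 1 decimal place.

Leg 1: track=355.2°, groundspeed=122.1 kt
Leg 2: track=295.6°, groundspeed=156.9 kt
Leg 3: track=332.0°, groundspeed=138.0 kt
Leg 4: track=156.9°, groundspeed=100.7 kt
Leg 5: track=216.1°, groundspeed=138.7 kt

Leg 1: heading 13.1°; drift -17.9° → track 355.2°, groundspeed 122.1 kt
Leg 2: heading 302.3°; drift -6.7° → track 295.6°, groundspeed 156.9 kt
Leg 3: heading 347.3°; drift -15.3° → track 332.0°, groundspeed 138.0 kt
Leg 4: heading 140.8°; drift +16.1° → track 156.9°, groundspeed 100.7 kt
Leg 5: heading 200.9°; drift +15.2° → track 216.1°, groundspeed 138.7 kt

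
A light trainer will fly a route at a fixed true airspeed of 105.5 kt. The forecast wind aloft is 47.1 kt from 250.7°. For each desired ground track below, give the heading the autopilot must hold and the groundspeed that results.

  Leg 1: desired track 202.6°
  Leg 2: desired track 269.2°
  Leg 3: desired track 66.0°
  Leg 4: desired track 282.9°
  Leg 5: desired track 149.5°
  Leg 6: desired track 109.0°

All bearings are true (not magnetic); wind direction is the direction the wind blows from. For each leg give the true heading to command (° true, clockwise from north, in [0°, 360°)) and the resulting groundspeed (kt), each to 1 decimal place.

Leg 1: heading=222.0°, groundspeed=68.1 kt
Leg 2: heading=261.1°, groundspeed=59.8 kt
Leg 3: heading=63.9°, groundspeed=152.4 kt
Leg 4: heading=269.1°, groundspeed=62.6 kt
Leg 5: heading=175.5°, groundspeed=104.0 kt
Leg 6: heading=125.1°, groundspeed=138.3 kt

Leg 1: desired track 202.6°; wind correction +19.4° → command heading 222.0°, groundspeed 68.1 kt
Leg 2: desired track 269.2°; wind correction -8.1° → command heading 261.1°, groundspeed 59.8 kt
Leg 3: desired track 66.0°; wind correction -2.1° → command heading 63.9°, groundspeed 152.4 kt
Leg 4: desired track 282.9°; wind correction -13.8° → command heading 269.1°, groundspeed 62.6 kt
Leg 5: desired track 149.5°; wind correction +26.0° → command heading 175.5°, groundspeed 104.0 kt
Leg 6: desired track 109.0°; wind correction +16.1° → command heading 125.1°, groundspeed 138.3 kt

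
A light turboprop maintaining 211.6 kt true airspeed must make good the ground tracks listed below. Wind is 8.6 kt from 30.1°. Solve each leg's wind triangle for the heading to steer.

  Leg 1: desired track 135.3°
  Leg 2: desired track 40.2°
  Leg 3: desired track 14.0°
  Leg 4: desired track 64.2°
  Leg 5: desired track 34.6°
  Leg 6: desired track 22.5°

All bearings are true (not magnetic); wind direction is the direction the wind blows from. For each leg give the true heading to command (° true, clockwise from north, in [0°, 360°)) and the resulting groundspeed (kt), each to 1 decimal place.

Leg 1: desired track 135.3°; wind correction -2.2° → command heading 133.1°, groundspeed 213.7 kt
Leg 2: desired track 40.2°; wind correction -0.4° → command heading 39.8°, groundspeed 203.1 kt
Leg 3: desired track 14.0°; wind correction +0.6° → command heading 14.6°, groundspeed 203.3 kt
Leg 4: desired track 64.2°; wind correction -1.3° → command heading 62.9°, groundspeed 204.4 kt
Leg 5: desired track 34.6°; wind correction -0.2° → command heading 34.4°, groundspeed 203.0 kt
Leg 6: desired track 22.5°; wind correction +0.3° → command heading 22.8°, groundspeed 203.1 kt

Leg 1: heading=133.1°, groundspeed=213.7 kt
Leg 2: heading=39.8°, groundspeed=203.1 kt
Leg 3: heading=14.6°, groundspeed=203.3 kt
Leg 4: heading=62.9°, groundspeed=204.4 kt
Leg 5: heading=34.4°, groundspeed=203.0 kt
Leg 6: heading=22.8°, groundspeed=203.1 kt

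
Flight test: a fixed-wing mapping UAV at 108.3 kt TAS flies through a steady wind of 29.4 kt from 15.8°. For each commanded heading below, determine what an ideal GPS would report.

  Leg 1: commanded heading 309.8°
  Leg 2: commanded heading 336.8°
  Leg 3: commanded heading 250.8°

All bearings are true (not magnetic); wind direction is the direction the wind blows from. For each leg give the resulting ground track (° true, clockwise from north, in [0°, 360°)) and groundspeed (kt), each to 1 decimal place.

Leg 1: track=294.2°, groundspeed=100.0 kt
Leg 2: track=324.6°, groundspeed=87.4 kt
Leg 3: track=239.9°, groundspeed=127.5 kt

Leg 1: heading 309.8°; drift -15.6° → track 294.2°, groundspeed 100.0 kt
Leg 2: heading 336.8°; drift -12.2° → track 324.6°, groundspeed 87.4 kt
Leg 3: heading 250.8°; drift -10.9° → track 239.9°, groundspeed 127.5 kt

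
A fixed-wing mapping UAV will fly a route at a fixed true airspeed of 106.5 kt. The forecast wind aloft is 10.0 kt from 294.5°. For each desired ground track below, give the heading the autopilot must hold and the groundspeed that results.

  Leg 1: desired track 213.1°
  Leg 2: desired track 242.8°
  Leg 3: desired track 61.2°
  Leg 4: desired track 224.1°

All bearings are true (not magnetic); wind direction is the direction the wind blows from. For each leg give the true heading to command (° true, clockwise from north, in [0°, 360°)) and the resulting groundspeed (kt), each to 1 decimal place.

Leg 1: heading=218.4°, groundspeed=104.5 kt
Leg 2: heading=247.0°, groundspeed=100.0 kt
Leg 3: heading=56.9°, groundspeed=112.2 kt
Leg 4: heading=229.2°, groundspeed=102.7 kt

Leg 1: desired track 213.1°; wind correction +5.3° → command heading 218.4°, groundspeed 104.5 kt
Leg 2: desired track 242.8°; wind correction +4.2° → command heading 247.0°, groundspeed 100.0 kt
Leg 3: desired track 61.2°; wind correction -4.3° → command heading 56.9°, groundspeed 112.2 kt
Leg 4: desired track 224.1°; wind correction +5.1° → command heading 229.2°, groundspeed 102.7 kt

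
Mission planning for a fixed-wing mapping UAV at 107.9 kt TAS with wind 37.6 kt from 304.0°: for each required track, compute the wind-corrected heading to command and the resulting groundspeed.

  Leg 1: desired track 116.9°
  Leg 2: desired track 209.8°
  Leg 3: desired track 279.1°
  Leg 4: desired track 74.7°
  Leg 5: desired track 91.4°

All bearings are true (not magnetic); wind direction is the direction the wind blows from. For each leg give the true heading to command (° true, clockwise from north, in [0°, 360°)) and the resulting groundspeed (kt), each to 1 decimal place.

Leg 1: heading=114.4°, groundspeed=145.1 kt
Leg 2: heading=230.1°, groundspeed=103.9 kt
Leg 3: heading=287.5°, groundspeed=72.6 kt
Leg 4: heading=59.4°, groundspeed=128.6 kt
Leg 5: heading=80.6°, groundspeed=137.7 kt

Leg 1: desired track 116.9°; wind correction -2.5° → command heading 114.4°, groundspeed 145.1 kt
Leg 2: desired track 209.8°; wind correction +20.3° → command heading 230.1°, groundspeed 103.9 kt
Leg 3: desired track 279.1°; wind correction +8.4° → command heading 287.5°, groundspeed 72.6 kt
Leg 4: desired track 74.7°; wind correction -15.3° → command heading 59.4°, groundspeed 128.6 kt
Leg 5: desired track 91.4°; wind correction -10.8° → command heading 80.6°, groundspeed 137.7 kt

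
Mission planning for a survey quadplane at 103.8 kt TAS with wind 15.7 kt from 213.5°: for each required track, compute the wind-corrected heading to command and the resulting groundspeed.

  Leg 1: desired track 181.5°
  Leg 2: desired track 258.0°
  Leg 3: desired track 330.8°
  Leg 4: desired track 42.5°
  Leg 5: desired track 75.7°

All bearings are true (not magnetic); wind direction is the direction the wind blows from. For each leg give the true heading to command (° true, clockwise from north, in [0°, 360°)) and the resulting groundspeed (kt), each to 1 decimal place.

Leg 1: heading=186.1°, groundspeed=90.2 kt
Leg 2: heading=251.9°, groundspeed=92.0 kt
Leg 3: heading=323.1°, groundspeed=110.1 kt
Leg 4: heading=43.9°, groundspeed=119.3 kt
Leg 5: heading=81.5°, groundspeed=114.9 kt

Leg 1: desired track 181.5°; wind correction +4.6° → command heading 186.1°, groundspeed 90.2 kt
Leg 2: desired track 258.0°; wind correction -6.1° → command heading 251.9°, groundspeed 92.0 kt
Leg 3: desired track 330.8°; wind correction -7.7° → command heading 323.1°, groundspeed 110.1 kt
Leg 4: desired track 42.5°; wind correction +1.4° → command heading 43.9°, groundspeed 119.3 kt
Leg 5: desired track 75.7°; wind correction +5.8° → command heading 81.5°, groundspeed 114.9 kt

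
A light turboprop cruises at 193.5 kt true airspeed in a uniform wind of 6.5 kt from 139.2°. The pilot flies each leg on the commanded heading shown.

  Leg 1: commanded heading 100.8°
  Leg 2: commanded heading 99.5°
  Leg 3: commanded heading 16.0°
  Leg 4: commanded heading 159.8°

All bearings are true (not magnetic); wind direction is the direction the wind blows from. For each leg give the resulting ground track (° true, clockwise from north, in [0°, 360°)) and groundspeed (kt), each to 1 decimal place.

Leg 1: track=99.6°, groundspeed=188.4 kt
Leg 2: track=98.2°, groundspeed=188.5 kt
Leg 3: track=14.4°, groundspeed=197.1 kt
Leg 4: track=160.5°, groundspeed=187.4 kt

Leg 1: heading 100.8°; drift -1.2° → track 99.6°, groundspeed 188.4 kt
Leg 2: heading 99.5°; drift -1.3° → track 98.2°, groundspeed 188.5 kt
Leg 3: heading 16.0°; drift -1.6° → track 14.4°, groundspeed 197.1 kt
Leg 4: heading 159.8°; drift +0.7° → track 160.5°, groundspeed 187.4 kt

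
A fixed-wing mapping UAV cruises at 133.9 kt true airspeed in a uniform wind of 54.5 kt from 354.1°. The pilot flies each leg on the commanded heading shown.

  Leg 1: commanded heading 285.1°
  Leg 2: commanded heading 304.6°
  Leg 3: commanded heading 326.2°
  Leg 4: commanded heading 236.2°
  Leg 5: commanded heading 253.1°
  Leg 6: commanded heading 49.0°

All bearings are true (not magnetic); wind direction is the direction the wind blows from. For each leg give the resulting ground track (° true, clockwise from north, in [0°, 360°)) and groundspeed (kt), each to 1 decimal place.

Leg 1: track=261.1°, groundspeed=125.2 kt
Leg 2: track=281.8°, groundspeed=106.9 kt
Leg 3: track=309.6°, groundspeed=89.4 kt
Leg 4: track=219.4°, groundspeed=166.5 kt
Leg 5: track=232.8°, groundspeed=153.9 kt
Leg 6: track=72.5°, groundspeed=111.8 kt

Leg 1: heading 285.1°; drift -24.0° → track 261.1°, groundspeed 125.2 kt
Leg 2: heading 304.6°; drift -22.8° → track 281.8°, groundspeed 106.9 kt
Leg 3: heading 326.2°; drift -16.6° → track 309.6°, groundspeed 89.4 kt
Leg 4: heading 236.2°; drift -16.8° → track 219.4°, groundspeed 166.5 kt
Leg 5: heading 253.1°; drift -20.3° → track 232.8°, groundspeed 153.9 kt
Leg 6: heading 49.0°; drift +23.5° → track 72.5°, groundspeed 111.8 kt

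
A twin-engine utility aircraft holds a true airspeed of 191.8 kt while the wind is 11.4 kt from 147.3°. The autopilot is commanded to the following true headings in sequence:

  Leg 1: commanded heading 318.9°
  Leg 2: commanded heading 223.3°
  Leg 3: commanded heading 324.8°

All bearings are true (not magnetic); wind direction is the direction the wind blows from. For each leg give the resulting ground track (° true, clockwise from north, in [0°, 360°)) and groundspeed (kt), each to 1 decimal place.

Leg 1: track=319.4°, groundspeed=203.1 kt
Leg 2: track=226.6°, groundspeed=189.4 kt
Leg 3: track=324.9°, groundspeed=203.2 kt

Leg 1: heading 318.9°; drift +0.5° → track 319.4°, groundspeed 203.1 kt
Leg 2: heading 223.3°; drift +3.3° → track 226.6°, groundspeed 189.4 kt
Leg 3: heading 324.8°; drift +0.1° → track 324.9°, groundspeed 203.2 kt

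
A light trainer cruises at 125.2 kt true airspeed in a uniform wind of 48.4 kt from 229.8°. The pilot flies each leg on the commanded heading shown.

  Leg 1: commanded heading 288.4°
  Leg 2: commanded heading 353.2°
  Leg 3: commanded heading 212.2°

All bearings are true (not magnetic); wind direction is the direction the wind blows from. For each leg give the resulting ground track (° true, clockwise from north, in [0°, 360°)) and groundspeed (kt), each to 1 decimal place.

Leg 1: heading 288.4°; drift +22.4° → track 310.8°, groundspeed 108.2 kt
Leg 2: heading 353.2°; drift +14.9° → track 8.1°, groundspeed 157.1 kt
Leg 3: heading 212.2°; drift -10.5° → track 201.7°, groundspeed 80.4 kt

Leg 1: track=310.8°, groundspeed=108.2 kt
Leg 2: track=8.1°, groundspeed=157.1 kt
Leg 3: track=201.7°, groundspeed=80.4 kt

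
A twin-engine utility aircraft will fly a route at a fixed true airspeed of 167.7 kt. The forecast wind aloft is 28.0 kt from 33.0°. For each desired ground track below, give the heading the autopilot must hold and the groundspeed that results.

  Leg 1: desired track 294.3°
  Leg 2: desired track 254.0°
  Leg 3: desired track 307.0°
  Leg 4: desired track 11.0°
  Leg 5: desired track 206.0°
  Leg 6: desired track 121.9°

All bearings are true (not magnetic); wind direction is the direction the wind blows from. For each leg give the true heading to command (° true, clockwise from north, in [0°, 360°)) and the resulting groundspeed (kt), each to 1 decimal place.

Leg 1: heading=303.8°, groundspeed=169.6 kt
Leg 2: heading=260.3°, groundspeed=187.8 kt
Leg 3: heading=316.6°, groundspeed=163.4 kt
Leg 4: heading=14.6°, groundspeed=141.4 kt
Leg 5: heading=204.8°, groundspeed=195.5 kt
Leg 6: heading=112.3°, groundspeed=164.8 kt

Leg 1: desired track 294.3°; wind correction +9.5° → command heading 303.8°, groundspeed 169.6 kt
Leg 2: desired track 254.0°; wind correction +6.3° → command heading 260.3°, groundspeed 187.8 kt
Leg 3: desired track 307.0°; wind correction +9.6° → command heading 316.6°, groundspeed 163.4 kt
Leg 4: desired track 11.0°; wind correction +3.6° → command heading 14.6°, groundspeed 141.4 kt
Leg 5: desired track 206.0°; wind correction -1.2° → command heading 204.8°, groundspeed 195.5 kt
Leg 6: desired track 121.9°; wind correction -9.6° → command heading 112.3°, groundspeed 164.8 kt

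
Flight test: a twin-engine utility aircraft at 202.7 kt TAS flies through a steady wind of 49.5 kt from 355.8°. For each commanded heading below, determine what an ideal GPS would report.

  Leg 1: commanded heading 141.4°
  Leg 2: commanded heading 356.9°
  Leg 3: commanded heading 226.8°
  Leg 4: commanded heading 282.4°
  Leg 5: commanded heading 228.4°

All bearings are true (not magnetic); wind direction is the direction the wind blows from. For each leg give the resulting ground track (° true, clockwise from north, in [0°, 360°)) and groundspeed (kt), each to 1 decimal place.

Leg 1: heading 141.4°; drift +6.6° → track 148.0°, groundspeed 245.1 kt
Leg 2: heading 356.9°; drift +0.4° → track 357.3°, groundspeed 153.2 kt
Leg 3: heading 226.8°; drift -9.3° → track 217.5°, groundspeed 237.0 kt
Leg 4: heading 282.4°; drift -14.1° → track 268.3°, groundspeed 194.4 kt
Leg 5: heading 228.4°; drift -9.6° → track 218.8°, groundspeed 236.1 kt

Leg 1: track=148.0°, groundspeed=245.1 kt
Leg 2: track=357.3°, groundspeed=153.2 kt
Leg 3: track=217.5°, groundspeed=237.0 kt
Leg 4: track=268.3°, groundspeed=194.4 kt
Leg 5: track=218.8°, groundspeed=236.1 kt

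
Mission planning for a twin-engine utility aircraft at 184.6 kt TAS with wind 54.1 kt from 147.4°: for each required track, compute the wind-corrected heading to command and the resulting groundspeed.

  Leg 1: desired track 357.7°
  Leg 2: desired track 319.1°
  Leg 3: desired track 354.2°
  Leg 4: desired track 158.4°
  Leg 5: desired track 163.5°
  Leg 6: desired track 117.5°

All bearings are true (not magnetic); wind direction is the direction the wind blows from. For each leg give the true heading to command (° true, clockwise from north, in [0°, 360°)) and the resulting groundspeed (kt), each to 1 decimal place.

Leg 1: desired track 357.7°; wind correction +8.5° → command heading 6.2°, groundspeed 229.3 kt
Leg 2: desired track 319.1°; wind correction -2.4° → command heading 316.7°, groundspeed 238.0 kt
Leg 3: desired track 354.2°; wind correction +7.6° → command heading 1.8°, groundspeed 231.3 kt
Leg 4: desired track 158.4°; wind correction -3.2° → command heading 155.2°, groundspeed 131.2 kt
Leg 5: desired track 163.5°; wind correction -4.7° → command heading 158.8°, groundspeed 132.0 kt
Leg 6: desired track 117.5°; wind correction +8.4° → command heading 125.9°, groundspeed 135.7 kt

Leg 1: heading=6.2°, groundspeed=229.3 kt
Leg 2: heading=316.7°, groundspeed=238.0 kt
Leg 3: heading=1.8°, groundspeed=231.3 kt
Leg 4: heading=155.2°, groundspeed=131.2 kt
Leg 5: heading=158.8°, groundspeed=132.0 kt
Leg 6: heading=125.9°, groundspeed=135.7 kt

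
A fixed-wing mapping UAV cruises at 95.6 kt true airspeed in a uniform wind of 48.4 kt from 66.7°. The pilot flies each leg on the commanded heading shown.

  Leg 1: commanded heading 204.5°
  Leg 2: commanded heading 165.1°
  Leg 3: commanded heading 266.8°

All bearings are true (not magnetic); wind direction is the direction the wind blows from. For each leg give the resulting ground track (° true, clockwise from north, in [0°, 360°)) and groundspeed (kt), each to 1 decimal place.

Leg 1: heading 204.5°; drift +13.9° → track 218.4°, groundspeed 135.4 kt
Leg 2: heading 165.1°; drift +25.0° → track 190.1°, groundspeed 113.3 kt
Leg 3: heading 266.8°; drift -6.7° → track 260.1°, groundspeed 142.0 kt

Leg 1: track=218.4°, groundspeed=135.4 kt
Leg 2: track=190.1°, groundspeed=113.3 kt
Leg 3: track=260.1°, groundspeed=142.0 kt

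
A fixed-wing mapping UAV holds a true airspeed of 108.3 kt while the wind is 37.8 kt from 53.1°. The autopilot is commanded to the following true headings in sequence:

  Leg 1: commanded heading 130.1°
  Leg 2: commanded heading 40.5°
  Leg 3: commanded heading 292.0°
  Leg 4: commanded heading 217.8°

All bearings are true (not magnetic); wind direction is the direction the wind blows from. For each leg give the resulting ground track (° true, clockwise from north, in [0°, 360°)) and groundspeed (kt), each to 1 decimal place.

Leg 1: heading 130.1°; drift +20.3° → track 150.4°, groundspeed 106.4 kt
Leg 2: heading 40.5°; drift -6.6° → track 33.9°, groundspeed 71.9 kt
Leg 3: heading 292.0°; drift -14.2° → track 277.8°, groundspeed 131.9 kt
Leg 4: heading 217.8°; drift +3.9° → track 221.7°, groundspeed 145.1 kt

Leg 1: track=150.4°, groundspeed=106.4 kt
Leg 2: track=33.9°, groundspeed=71.9 kt
Leg 3: track=277.8°, groundspeed=131.9 kt
Leg 4: track=221.7°, groundspeed=145.1 kt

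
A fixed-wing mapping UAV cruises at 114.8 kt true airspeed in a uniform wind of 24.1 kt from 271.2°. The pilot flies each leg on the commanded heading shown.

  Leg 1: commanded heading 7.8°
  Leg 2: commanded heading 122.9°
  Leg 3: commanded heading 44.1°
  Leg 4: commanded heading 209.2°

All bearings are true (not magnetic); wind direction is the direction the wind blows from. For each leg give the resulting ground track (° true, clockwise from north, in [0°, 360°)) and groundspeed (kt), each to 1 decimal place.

Leg 1: track=19.3°, groundspeed=120.0 kt
Leg 2: track=117.6°, groundspeed=135.9 kt
Leg 3: track=51.8°, groundspeed=132.4 kt
Leg 4: track=197.6°, groundspeed=105.7 kt

Leg 1: heading 7.8°; drift +11.5° → track 19.3°, groundspeed 120.0 kt
Leg 2: heading 122.9°; drift -5.3° → track 117.6°, groundspeed 135.9 kt
Leg 3: heading 44.1°; drift +7.7° → track 51.8°, groundspeed 132.4 kt
Leg 4: heading 209.2°; drift -11.6° → track 197.6°, groundspeed 105.7 kt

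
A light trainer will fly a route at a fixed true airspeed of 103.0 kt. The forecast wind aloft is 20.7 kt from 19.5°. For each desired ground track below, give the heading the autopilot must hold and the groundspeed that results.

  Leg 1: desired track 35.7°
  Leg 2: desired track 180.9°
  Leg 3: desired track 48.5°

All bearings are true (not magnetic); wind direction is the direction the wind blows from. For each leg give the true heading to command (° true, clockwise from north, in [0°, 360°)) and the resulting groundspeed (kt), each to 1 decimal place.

Leg 1: heading=32.5°, groundspeed=83.0 kt
Leg 2: heading=177.2°, groundspeed=122.4 kt
Leg 3: heading=42.9°, groundspeed=84.4 kt

Leg 1: desired track 35.7°; wind correction -3.2° → command heading 32.5°, groundspeed 83.0 kt
Leg 2: desired track 180.9°; wind correction -3.7° → command heading 177.2°, groundspeed 122.4 kt
Leg 3: desired track 48.5°; wind correction -5.6° → command heading 42.9°, groundspeed 84.4 kt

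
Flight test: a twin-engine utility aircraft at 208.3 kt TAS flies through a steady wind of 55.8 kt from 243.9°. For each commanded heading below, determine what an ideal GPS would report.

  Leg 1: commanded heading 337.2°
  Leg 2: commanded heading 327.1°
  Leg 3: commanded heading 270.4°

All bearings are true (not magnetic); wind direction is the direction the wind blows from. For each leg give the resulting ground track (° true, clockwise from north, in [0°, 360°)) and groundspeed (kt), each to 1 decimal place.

Leg 1: track=352.0°, groundspeed=218.7 kt
Leg 2: track=342.5°, groundspeed=209.2 kt
Leg 3: track=279.3°, groundspeed=160.3 kt

Leg 1: heading 337.2°; drift +14.8° → track 352.0°, groundspeed 218.7 kt
Leg 2: heading 327.1°; drift +15.4° → track 342.5°, groundspeed 209.2 kt
Leg 3: heading 270.4°; drift +8.9° → track 279.3°, groundspeed 160.3 kt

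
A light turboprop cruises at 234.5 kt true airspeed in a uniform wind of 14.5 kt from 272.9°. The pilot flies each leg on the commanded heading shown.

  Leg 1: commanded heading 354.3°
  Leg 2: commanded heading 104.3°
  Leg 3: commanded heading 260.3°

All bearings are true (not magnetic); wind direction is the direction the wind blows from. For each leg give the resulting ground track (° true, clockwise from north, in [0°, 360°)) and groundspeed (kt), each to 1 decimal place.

Leg 1: track=357.8°, groundspeed=232.8 kt
Leg 2: track=103.6°, groundspeed=248.7 kt
Leg 3: track=259.5°, groundspeed=220.4 kt

Leg 1: heading 354.3°; drift +3.5° → track 357.8°, groundspeed 232.8 kt
Leg 2: heading 104.3°; drift -0.7° → track 103.6°, groundspeed 248.7 kt
Leg 3: heading 260.3°; drift -0.8° → track 259.5°, groundspeed 220.4 kt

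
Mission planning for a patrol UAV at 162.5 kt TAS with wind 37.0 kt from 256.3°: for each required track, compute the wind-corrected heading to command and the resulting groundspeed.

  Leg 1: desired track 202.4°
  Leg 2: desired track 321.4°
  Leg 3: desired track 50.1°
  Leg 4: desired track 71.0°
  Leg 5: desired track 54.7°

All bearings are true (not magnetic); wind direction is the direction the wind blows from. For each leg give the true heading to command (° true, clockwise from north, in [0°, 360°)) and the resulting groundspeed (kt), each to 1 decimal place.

Leg 1: desired track 202.4°; wind correction +10.6° → command heading 213.0°, groundspeed 137.9 kt
Leg 2: desired track 321.4°; wind correction -11.9° → command heading 309.5°, groundspeed 143.4 kt
Leg 3: desired track 50.1°; wind correction -5.8° → command heading 44.3°, groundspeed 194.9 kt
Leg 4: desired track 71.0°; wind correction -1.2° → command heading 69.8°, groundspeed 199.3 kt
Leg 5: desired track 54.7°; wind correction -4.8° → command heading 49.9°, groundspeed 196.3 kt

Leg 1: heading=213.0°, groundspeed=137.9 kt
Leg 2: heading=309.5°, groundspeed=143.4 kt
Leg 3: heading=44.3°, groundspeed=194.9 kt
Leg 4: heading=69.8°, groundspeed=199.3 kt
Leg 5: heading=49.9°, groundspeed=196.3 kt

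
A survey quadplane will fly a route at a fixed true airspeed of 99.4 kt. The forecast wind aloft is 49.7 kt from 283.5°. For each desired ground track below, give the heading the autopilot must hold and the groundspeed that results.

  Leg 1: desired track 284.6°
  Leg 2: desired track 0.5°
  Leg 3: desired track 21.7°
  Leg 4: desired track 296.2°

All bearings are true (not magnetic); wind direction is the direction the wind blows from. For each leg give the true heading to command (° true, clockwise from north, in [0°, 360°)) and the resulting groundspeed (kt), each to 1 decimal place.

Leg 1: desired track 284.6°; wind correction -0.5° → command heading 284.1°, groundspeed 49.7 kt
Leg 2: desired track 0.5°; wind correction -29.2° → command heading 331.3°, groundspeed 75.6 kt
Leg 3: desired track 21.7°; wind correction -29.7° → command heading 352.0°, groundspeed 93.5 kt
Leg 4: desired track 296.2°; wind correction -6.3° → command heading 289.9°, groundspeed 50.3 kt

Leg 1: heading=284.1°, groundspeed=49.7 kt
Leg 2: heading=331.3°, groundspeed=75.6 kt
Leg 3: heading=352.0°, groundspeed=93.5 kt
Leg 4: heading=289.9°, groundspeed=50.3 kt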